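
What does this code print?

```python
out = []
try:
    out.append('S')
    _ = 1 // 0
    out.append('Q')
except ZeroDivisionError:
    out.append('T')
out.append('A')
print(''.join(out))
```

Execution trace: 'S' (try body) → 'T' (except ZeroDivisionError) → 'A' (after the try/except). Output: STA

Answer: STA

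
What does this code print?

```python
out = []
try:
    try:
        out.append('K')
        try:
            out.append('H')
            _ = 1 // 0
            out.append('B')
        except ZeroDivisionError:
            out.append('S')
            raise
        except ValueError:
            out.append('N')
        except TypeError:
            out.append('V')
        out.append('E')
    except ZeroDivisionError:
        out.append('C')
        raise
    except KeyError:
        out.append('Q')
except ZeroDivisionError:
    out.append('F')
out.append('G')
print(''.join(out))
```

Execution trace: 'K' (try body) → 'H' (inner try body) → 'S' (inner except ZeroDivisionError) → 'C' (except ZeroDivisionError) → 'F' (outer except ZeroDivisionError) → 'G' (after the try/except). Output: KHSCFG

Answer: KHSCFG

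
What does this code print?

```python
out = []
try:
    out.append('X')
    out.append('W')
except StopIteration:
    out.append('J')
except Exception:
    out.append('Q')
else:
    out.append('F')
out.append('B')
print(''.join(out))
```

Execution trace: 'X' (try body) → 'W' (try body, no exception) → 'F' (else) → 'B' (after the try/except). Output: XWFB

Answer: XWFB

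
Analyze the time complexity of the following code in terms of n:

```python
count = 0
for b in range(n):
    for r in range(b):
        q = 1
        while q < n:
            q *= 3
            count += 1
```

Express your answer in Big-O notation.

Each loop level contributes: n × n × log n. Multiplying the contributions gives O(n^2 log n).

Answer: O(n^2 log n)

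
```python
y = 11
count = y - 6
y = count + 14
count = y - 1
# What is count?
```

Trace:
`y = 11` → y = 11
`count = y - 6` → count = 5
`y = count + 14` → y = 19
`count = y - 1` → count = 18
So count = 18

Answer: 18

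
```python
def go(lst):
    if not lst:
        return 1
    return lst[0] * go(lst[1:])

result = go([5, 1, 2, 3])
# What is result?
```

Product over [5, 1, 2, 3] = 5 * 1 * 2 * 3 = 30

Answer: 30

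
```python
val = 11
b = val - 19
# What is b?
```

Trace:
`val = 11` → val = 11
`b = val - 19` → b = -8
So b = -8

Answer: -8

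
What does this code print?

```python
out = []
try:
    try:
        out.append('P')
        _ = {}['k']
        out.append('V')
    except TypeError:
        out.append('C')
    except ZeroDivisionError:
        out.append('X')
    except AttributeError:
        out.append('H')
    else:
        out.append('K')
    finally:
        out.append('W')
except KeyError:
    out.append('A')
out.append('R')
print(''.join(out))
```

Execution trace: 'P' (try body) → 'W' (finally) → 'A' (outer except KeyError) → 'R' (after the try/except). Output: PWAR

Answer: PWAR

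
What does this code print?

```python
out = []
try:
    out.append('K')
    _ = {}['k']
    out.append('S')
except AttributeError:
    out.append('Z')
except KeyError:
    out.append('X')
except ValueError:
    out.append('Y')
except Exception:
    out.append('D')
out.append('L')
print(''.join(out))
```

Execution trace: 'K' (try body) → 'X' (except KeyError) → 'L' (after the try/except). Output: KXL

Answer: KXL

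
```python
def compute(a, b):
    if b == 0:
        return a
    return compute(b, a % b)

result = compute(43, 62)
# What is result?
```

compute(43, 62) -> compute(62, 43) -> compute(43, 19) -> compute(19, 5) -> compute(5, 4) -> compute(4, 1) -> compute(1, 0) -> 1

Answer: 1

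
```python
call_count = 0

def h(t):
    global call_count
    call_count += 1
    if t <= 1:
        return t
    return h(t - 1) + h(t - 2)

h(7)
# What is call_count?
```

Calls(t) = 1 + Calls(t-1) + Calls(t-2); Calls(0)=Calls(1)=1. For t=7 this gives 41.

Answer: 41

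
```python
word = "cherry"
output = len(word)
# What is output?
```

Trace:
`word = "cherry"` → word = 'cherry'
`output = len(word)` → output = 6
So output = 6

Answer: 6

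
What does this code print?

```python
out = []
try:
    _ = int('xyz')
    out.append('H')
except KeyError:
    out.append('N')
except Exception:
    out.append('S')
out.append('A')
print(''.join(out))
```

Execution trace: 'S' (except Exception) → 'A' (after the try/except). Output: SA

Answer: SA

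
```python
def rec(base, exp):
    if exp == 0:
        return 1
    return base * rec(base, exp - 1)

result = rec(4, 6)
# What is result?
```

rec(4, 6) = 4 * 4 * 4 * 4 * 4 * 4 = 4096

Answer: 4096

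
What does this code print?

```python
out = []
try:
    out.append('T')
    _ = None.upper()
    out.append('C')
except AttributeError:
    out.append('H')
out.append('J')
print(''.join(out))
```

Execution trace: 'T' (try body) → 'H' (except AttributeError) → 'J' (after the try/except). Output: THJ

Answer: THJ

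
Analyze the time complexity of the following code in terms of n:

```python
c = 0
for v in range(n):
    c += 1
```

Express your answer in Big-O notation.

Each loop level contributes: n. Multiplying the contributions gives O(n).

Answer: O(n)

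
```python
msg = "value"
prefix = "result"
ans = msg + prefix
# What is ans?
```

Trace:
`msg = "value"` → msg = 'value'
`prefix = "result"` → prefix = 'result'
`ans = msg + prefix` → ans = 'valueresult'
So ans = 'valueresult'

Answer: 'valueresult'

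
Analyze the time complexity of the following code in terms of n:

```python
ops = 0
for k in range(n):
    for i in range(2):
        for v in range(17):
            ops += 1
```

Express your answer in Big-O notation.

Each loop level contributes: n × 1 × 1. Multiplying the contributions gives O(n).

Answer: O(n)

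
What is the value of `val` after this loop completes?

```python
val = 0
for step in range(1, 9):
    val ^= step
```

XOR of 1 to 8
`val` takes the values: 0 → 1 → 3 → 0 → 4 → 1 → 7 → 0 → 8

Answer: 8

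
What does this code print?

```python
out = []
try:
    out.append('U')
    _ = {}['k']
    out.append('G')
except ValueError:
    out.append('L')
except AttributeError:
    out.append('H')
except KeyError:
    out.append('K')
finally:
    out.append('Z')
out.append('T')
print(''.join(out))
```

Execution trace: 'U' (try body) → 'K' (except KeyError) → 'Z' (finally) → 'T' (after the try/except). Output: UKZT

Answer: UKZT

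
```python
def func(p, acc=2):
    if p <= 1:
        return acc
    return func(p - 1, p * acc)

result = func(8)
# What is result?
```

Accumulator trace (n, acc): (8, 2) -> (7, 16) -> (6, 112) -> (5, 672) -> (4, 3360) -> (3, 13440) -> (2, 40320) -> (1, 80640) -> return 80640

Answer: 80640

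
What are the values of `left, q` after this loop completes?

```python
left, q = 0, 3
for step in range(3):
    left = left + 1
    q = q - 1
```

left goes 0→3, q goes 3→0
`left, q` takes the values: (0, 3) → (1, 3) → (1, 2) → (2, 2) → (2, 1) → (3, 1) → (3, 0)

Answer: 3, 0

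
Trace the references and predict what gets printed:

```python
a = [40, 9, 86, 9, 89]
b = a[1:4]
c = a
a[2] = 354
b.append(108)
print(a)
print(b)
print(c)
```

Key concept: slice vs alias.
Step by step:
`a = [40, 9, 86, 9, 89]` → a = [40, 9, 86, 9, 89]
`b = a[1:4]` → b = [9, 86, 9]
`c = a` → c = [40, 9, 86, 9, 89] (same object as a)
`a[2] = 354` → a = [40, 9, 354, 9, 89] (same object as c); c = [40, 9, 354, 9, 89] (same object as a)
`b.append(108)` → b = [9, 86, 9, 108]
`print(a)` → prints [40, 9, 354, 9, 89]
`print(b)` → prints [9, 86, 9, 108]
`print(c)` → prints [40, 9, 354, 9, 89]

Answer:
[40, 9, 354, 9, 89]
[9, 86, 9, 108]
[40, 9, 354, 9, 89]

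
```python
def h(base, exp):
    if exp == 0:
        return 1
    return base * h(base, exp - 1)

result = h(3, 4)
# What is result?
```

h(3, 4) = 3 * 3 * 3 * 3 = 81

Answer: 81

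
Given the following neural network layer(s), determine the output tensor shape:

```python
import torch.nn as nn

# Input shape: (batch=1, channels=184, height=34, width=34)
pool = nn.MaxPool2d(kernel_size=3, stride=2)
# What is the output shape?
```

Input: (1, 184, 34, 34) -> Output: (1, 184, 16, 16)

Answer: (1, 184, 16, 16)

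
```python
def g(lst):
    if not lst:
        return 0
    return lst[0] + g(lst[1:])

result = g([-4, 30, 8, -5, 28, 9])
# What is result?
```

(-4) + 30 + 8 + (-5) + 28 + 9 + 0 = 66

Answer: 66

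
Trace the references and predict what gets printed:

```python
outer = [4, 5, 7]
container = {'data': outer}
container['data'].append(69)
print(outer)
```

Key concept: dict holds reference to list.
Step by step:
`outer = [4, 5, 7]` → outer = [4, 5, 7]
`container = {'data': outer}` → container = {'data': [4, 5, 7]}
`container['data'].append(69)` → outer = [4, 5, 7, 69]; container = {'data': [4, 5, 7, 69]}
`print(outer)` → prints [4, 5, 7, 69]

Answer: [4, 5, 7, 69]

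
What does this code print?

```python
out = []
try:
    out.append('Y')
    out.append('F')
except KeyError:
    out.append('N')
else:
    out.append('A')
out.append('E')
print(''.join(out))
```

Execution trace: 'Y' (try body) → 'F' (try body, no exception) → 'A' (else) → 'E' (after the try/except). Output: YFAE

Answer: YFAE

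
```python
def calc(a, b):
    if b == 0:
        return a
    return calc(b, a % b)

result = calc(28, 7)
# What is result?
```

calc(28, 7) -> calc(7, 0) -> 7

Answer: 7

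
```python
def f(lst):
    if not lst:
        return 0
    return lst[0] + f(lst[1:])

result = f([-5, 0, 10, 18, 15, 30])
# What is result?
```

(-5) + 0 + 10 + 18 + 15 + 30 + 0 = 68

Answer: 68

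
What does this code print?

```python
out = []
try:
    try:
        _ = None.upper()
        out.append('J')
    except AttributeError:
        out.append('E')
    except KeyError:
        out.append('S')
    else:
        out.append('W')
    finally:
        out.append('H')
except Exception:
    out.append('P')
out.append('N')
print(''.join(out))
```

Execution trace: 'E' (inner except AttributeError) → 'H' (inner finally) → 'N' (after the try/except). Output: EHN

Answer: EHN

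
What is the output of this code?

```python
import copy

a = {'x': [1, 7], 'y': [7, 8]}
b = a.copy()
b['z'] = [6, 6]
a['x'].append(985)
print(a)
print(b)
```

Key concept: shallow copy of dict with mutable values.
Step by step:
`a = {'x': [1, 7], 'y': [7, 8]}` → a = {'x': [1, 7], 'y': [7, 8]}
`b = a.copy()` → b = {'x': [1, 7], 'y': [7, 8]}
`b['z'] = [6, 6]` → b = {'x': [1, 7], 'y': [7, 8], 'z': [6, 6]}
`a['x'].append(985)` → a = {'x': [1, 7, 985], 'y': [7, 8]}; b = {'x': [1, 7, 985], 'y': [7, 8], 'z': [6, 6]}
`print(a)` → prints {'x': [1, 7, 985], 'y': [7, 8]}
`print(b)` → prints {'x': [1, 7, 985], 'y': [7, 8], 'z': [6, 6]}

Answer:
{'x': [1, 7, 985], 'y': [7, 8]}
{'x': [1, 7, 985], 'y': [7, 8], 'z': [6, 6]}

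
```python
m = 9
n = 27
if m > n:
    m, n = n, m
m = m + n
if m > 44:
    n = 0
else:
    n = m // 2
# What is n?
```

Trace:
`m = 9` → m = 9
`n = 27` → n = 27
`if m > n: ...` → m > n is False → no variable changes
`m = m + n` → m = 36
`if m > 44: ...` → m > 44 is False, take else branch → n = 18
So n = 18

Answer: 18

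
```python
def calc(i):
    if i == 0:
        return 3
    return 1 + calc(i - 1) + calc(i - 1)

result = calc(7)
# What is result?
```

calc(i) = 1 + 2·calc(i-1), calc(0)=3. Closed form: (3+1)·2^7 - 1 = 511.

Answer: 511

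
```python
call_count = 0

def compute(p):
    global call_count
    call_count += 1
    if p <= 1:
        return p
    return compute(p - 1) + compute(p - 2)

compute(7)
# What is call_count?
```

Calls(p) = 1 + Calls(p-1) + Calls(p-2); Calls(0)=Calls(1)=1. For p=7 this gives 41.

Answer: 41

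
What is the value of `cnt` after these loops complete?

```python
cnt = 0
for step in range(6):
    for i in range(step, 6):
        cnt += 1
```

Upper triangle: 6 + 5 + ... + 1
`cnt` takes the values: 0 → 1 → 2 → 3 → 4 → 5 → 6 → 7 → 8 → 9 → 10 → 11 → 12 → 13 → 14 → 15 → 16 → 17 → 18 → 19 → 20 → 21

Answer: 21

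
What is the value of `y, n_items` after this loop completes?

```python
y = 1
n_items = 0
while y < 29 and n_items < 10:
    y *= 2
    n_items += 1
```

Double until >= 29 or 10 iterations
`y, n_items` takes the values: (1, 0) → (2, 0) → (2, 1) → (4, 1) → (4, 2) → (8, 2) → (8, 3) → (16, 3) → (16, 4) → (32, 4) → (32, 5)

Answer: 32, 5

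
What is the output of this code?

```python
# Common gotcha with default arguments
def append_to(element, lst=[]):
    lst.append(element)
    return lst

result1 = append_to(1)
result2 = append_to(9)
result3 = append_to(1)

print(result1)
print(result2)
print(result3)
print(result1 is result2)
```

Key concept: mutable default argument gotcha.
Step by step:
`result1 = append_to(1)` → result1 = [1]
`result2 = append_to(9)` → result1 = [1, 9] (same object as result2); result2 = [1, 9] (same object as result1)
`result3 = append_to(1)` → result1 = [1, 9, 1] (same object as result2, result3); result2 = [1, 9, 1] (same object as result1, result3); result3 = [1, 9, 1] (same object as result1, result2)
`print(result1)` → prints [1, 9, 1]
`print(result2)` → prints [1, 9, 1]
`print(result3)` → prints [1, 9, 1]
`print(result1 is result2)` → prints True

Answer:
[1, 9, 1]
[1, 9, 1]
[1, 9, 1]
True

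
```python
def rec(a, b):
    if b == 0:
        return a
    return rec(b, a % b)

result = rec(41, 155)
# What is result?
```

rec(41, 155) -> rec(155, 41) -> rec(41, 32) -> rec(32, 9) -> rec(9, 5) -> rec(5, 4) -> rec(4, 1) -> rec(1, 0) -> 1

Answer: 1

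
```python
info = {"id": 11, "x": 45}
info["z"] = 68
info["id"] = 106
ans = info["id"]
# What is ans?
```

Trace:
`info = {"id": 11, "x": 45}` → info = {'id': 11, 'x': 45}
`info["z"] = 68` → info = {'id': 11, 'x': 45, 'z': 68}
`info["id"] = 106` → info = {'id': 106, 'x': 45, 'z': 68}
`ans = info["id"]` → ans = 106
So ans = 106

Answer: 106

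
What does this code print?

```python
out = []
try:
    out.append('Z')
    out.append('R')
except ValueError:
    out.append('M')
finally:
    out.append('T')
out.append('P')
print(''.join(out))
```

Execution trace: 'Z' (try body) → 'R' (try body, no exception) → 'T' (finally) → 'P' (after the try/except). Output: ZRTP

Answer: ZRTP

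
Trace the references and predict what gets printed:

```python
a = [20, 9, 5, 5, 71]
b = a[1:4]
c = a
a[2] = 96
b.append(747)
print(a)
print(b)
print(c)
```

Key concept: slice vs alias.
Step by step:
`a = [20, 9, 5, 5, 71]` → a = [20, 9, 5, 5, 71]
`b = a[1:4]` → b = [9, 5, 5]
`c = a` → c = [20, 9, 5, 5, 71] (same object as a)
`a[2] = 96` → a = [20, 9, 96, 5, 71] (same object as c); c = [20, 9, 96, 5, 71] (same object as a)
`b.append(747)` → b = [9, 5, 5, 747]
`print(a)` → prints [20, 9, 96, 5, 71]
`print(b)` → prints [9, 5, 5, 747]
`print(c)` → prints [20, 9, 96, 5, 71]

Answer:
[20, 9, 96, 5, 71]
[9, 5, 5, 747]
[20, 9, 96, 5, 71]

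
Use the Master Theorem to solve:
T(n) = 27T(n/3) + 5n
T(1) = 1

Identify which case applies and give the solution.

a=27, b=3, f(n)=5n. log_3(27) = 3. Since c=1 < 3, Case 1 applies: T(n) = Θ(n^log_b(a)) = O(n^3).

Answer: O(n^3) - Case 1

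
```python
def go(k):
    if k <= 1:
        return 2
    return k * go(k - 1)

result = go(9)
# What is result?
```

go(9) = 9 * 8 * 7 * 6 * 5 * 4 * 3 * 2 * 2 = 725760

Answer: 725760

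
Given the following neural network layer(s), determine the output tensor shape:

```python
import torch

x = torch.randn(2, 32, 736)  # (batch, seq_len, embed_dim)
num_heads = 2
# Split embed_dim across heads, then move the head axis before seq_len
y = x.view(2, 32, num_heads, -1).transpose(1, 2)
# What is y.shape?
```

Input: (2, 32, 736) -> head_dim = 736 // 2 = 368; after view: (2, 32, 2, 368) -> after transpose(1, 2): (2, 2, 32, 368) -> Output: (2, 2, 32, 368)

Answer: (2, 2, 32, 368)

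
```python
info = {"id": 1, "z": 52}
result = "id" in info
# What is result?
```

Trace:
`info = {"id": 1, "z": 52}` → info = {'id': 1, 'z': 52}
`result = "id" in info` → result = True
So result = True

Answer: True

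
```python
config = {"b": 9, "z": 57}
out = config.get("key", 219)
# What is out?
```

Trace:
`config = {"b": 9, "z": 57}` → config = {'b': 9, 'z': 57}
`out = config.get("key", 219)` → out = 219
So out = 219

Answer: 219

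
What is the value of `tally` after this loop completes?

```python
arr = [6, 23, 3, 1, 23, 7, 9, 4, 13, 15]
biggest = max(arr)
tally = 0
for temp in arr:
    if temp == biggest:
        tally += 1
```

Count of max value 23 in [6, 23, 3, 1, 23, 7, 9, 4, 13, 15]
`tally` takes the values: 0 → 1 → 2

Answer: 2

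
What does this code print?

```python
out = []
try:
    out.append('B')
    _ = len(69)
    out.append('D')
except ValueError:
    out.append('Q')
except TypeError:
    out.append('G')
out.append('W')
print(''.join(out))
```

Execution trace: 'B' (try body) → 'G' (except TypeError) → 'W' (after the try/except). Output: BGW

Answer: BGW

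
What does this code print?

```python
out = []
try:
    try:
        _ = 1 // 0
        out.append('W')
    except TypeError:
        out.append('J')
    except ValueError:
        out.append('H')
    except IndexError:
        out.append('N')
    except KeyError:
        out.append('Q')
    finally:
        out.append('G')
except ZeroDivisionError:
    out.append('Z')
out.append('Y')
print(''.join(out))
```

Execution trace: 'G' (finally) → 'Z' (outer except ZeroDivisionError) → 'Y' (after the try/except). Output: GZY

Answer: GZY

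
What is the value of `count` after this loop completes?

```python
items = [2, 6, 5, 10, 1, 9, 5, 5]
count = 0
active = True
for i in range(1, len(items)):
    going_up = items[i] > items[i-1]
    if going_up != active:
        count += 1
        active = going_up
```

Count direction changes in [2, 6, 5, 10, 1, 9, 5, 5]
`count` takes the values: 0 → 1 → 2 → 3 → 4 → 5

Answer: 5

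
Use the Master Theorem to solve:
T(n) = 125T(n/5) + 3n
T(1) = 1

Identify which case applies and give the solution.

a=125, b=5, f(n)=3n. log_5(125) = 3. Since c=1 < 3, Case 1 applies: T(n) = Θ(n^log_b(a)) = O(n^3).

Answer: O(n^3) - Case 1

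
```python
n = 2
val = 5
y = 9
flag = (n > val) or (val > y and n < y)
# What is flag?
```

Trace:
`n = 2` → n = 2
`val = 5` → val = 5
`y = 9` → y = 9
`flag = (n > val) or (val > y and n < y)` → flag = False
So flag = False

Answer: False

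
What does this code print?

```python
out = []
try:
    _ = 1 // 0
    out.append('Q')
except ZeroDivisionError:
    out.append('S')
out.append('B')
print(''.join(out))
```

Execution trace: 'S' (except ZeroDivisionError) → 'B' (after the try/except). Output: SB

Answer: SB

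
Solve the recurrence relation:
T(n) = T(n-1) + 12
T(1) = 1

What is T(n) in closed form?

Unrolling: T(n) = T(1) + 12·(n-1) = 1 + 12(n-1) = 12n - 11.

Answer: T(n) = 12n - 11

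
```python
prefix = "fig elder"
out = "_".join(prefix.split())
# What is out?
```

Trace:
`prefix = "fig elder"` → prefix = 'fig elder'
`out = "_".join(prefix.split())` → out = 'fig_elder'
So out = 'fig_elder'

Answer: 'fig_elder'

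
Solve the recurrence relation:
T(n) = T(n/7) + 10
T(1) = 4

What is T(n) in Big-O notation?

Each step divides n by 7 and adds 10. After log_7(n) steps we reach T(1)=4. So T(n) = 10·log_7(n) + 4 = O(log n).

Answer: O(log n)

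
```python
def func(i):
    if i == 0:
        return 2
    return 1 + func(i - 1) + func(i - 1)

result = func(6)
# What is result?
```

func(i) = 1 + 2·func(i-1), func(0)=2. Closed form: (2+1)·2^6 - 1 = 191.

Answer: 191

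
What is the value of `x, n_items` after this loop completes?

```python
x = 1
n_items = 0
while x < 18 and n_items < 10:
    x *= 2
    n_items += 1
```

Double until >= 18 or 10 iterations
`x, n_items` takes the values: (1, 0) → (2, 0) → (2, 1) → (4, 1) → (4, 2) → (8, 2) → (8, 3) → (16, 3) → (16, 4) → (32, 4) → (32, 5)

Answer: 32, 5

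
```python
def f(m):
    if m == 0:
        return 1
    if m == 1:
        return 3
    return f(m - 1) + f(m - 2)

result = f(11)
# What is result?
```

Build up from base cases: f(0)=1, f(1)=3, f(2)=4, f(3)=7, f(4)=11, f(5)=18, f(6)=29, ..., f(11)=322

Answer: 322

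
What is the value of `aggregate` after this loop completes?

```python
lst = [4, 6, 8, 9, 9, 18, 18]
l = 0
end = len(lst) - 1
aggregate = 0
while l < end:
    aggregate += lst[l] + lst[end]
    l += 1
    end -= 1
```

Sum of pairs from ends
`aggregate` takes the values: 0 → 22 → 46 → 63

Answer: 63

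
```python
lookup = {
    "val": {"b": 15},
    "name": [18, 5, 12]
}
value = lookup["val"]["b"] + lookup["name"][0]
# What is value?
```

Trace:
`lookup = { ...` → lookup = {'val': {'b': 15}, 'name': [18, 5, 12]}
`value = lookup["val"]["b"] + lookup["name"][0]` → value = 33
So value = 33

Answer: 33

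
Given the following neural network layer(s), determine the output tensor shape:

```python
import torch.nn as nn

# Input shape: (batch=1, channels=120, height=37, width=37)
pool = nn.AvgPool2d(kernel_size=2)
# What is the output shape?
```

Input: (1, 120, 37, 37) -> Output: (1, 120, 18, 18)

Answer: (1, 120, 18, 18)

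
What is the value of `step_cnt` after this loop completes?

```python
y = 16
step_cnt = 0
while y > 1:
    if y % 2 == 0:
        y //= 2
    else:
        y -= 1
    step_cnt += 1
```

Steps to reduce 16 to 1
`step_cnt` takes the values: 0 → 1 → 2 → 3 → 4

Answer: 4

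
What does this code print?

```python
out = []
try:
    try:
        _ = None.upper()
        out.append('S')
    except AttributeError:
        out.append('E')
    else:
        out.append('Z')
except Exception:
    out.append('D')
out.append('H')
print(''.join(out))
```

Execution trace: 'E' (inner except AttributeError) → 'H' (after the try/except). Output: EH

Answer: EH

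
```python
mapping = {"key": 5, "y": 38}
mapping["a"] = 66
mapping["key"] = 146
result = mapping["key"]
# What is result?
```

Trace:
`mapping = {"key": 5, "y": 38}` → mapping = {'key': 5, 'y': 38}
`mapping["a"] = 66` → mapping = {'key': 5, 'y': 38, 'a': 66}
`mapping["key"] = 146` → mapping = {'key': 146, 'y': 38, 'a': 66}
`result = mapping["key"]` → result = 146
So result = 146

Answer: 146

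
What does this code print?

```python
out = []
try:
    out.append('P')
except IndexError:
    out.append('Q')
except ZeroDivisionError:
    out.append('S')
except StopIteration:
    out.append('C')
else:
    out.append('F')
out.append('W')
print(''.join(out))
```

Execution trace: 'P' (try body, no exception) → 'F' (else) → 'W' (after the try/except). Output: PFW

Answer: PFW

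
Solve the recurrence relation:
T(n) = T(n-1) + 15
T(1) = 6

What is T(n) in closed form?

Unrolling: T(n) = T(1) + 15·(n-1) = 6 + 15(n-1) = 15n - 9.

Answer: T(n) = 15n - 9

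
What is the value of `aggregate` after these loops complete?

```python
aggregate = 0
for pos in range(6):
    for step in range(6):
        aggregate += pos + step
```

Sum of all pos+step for pos,step in 6x6
`aggregate` takes the values: 0 → 1 → 3 → 6 → 10 → 15 → 16 → 18 → 21 → 25 → 30 → 36 → 38 → 41 → 45 → 50 → 56 → 63 → 66 → 70 → 75 → 81 → 88 → 96 → 100 → 105 → 111 → 118 → 126 → 135 → 140 → 146 → 153 → 161 → 170 → 180

Answer: 180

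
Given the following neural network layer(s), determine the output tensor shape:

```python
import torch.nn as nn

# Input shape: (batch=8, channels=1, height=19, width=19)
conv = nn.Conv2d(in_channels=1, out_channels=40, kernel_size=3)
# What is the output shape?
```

Input: (8, 1, 19, 19) -> Output: (8, 40, 17, 17)

Answer: (8, 40, 17, 17)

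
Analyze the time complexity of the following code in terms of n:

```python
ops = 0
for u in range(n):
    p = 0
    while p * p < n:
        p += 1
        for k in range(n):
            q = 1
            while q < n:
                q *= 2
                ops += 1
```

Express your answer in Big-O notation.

Each loop level contributes: n × √n × n × log n. Multiplying the contributions gives O(n^2√n log n).

Answer: O(n^2√n log n)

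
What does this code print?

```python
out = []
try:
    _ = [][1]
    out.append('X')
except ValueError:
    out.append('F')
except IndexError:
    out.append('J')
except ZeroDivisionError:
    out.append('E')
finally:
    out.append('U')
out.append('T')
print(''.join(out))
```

Execution trace: 'J' (except IndexError) → 'U' (finally) → 'T' (after the try/except). Output: JUT

Answer: JUT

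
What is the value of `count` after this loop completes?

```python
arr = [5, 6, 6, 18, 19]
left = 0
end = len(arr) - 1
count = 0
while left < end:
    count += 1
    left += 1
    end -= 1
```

Iterations until pointers meet (list length 5)
`count` takes the values: 0 → 1 → 2

Answer: 2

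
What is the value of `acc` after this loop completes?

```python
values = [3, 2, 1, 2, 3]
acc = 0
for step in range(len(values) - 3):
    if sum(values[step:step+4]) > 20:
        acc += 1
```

Count windows with sum > 20
`acc` takes the values: 0

Answer: 0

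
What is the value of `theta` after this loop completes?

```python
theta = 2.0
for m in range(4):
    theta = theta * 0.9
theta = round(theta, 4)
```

Exponential decay: 2.0 * 0.9^4
`theta` takes the values: 2.0 → 1.8 → 1.62 → 1.458 → 1.3122

Answer: 1.3122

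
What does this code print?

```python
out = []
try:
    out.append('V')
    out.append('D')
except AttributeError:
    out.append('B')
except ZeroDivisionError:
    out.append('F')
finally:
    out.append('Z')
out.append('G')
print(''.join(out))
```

Execution trace: 'V' (try body) → 'D' (try body, no exception) → 'Z' (finally) → 'G' (after the try/except). Output: VDZG

Answer: VDZG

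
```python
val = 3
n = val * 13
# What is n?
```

Trace:
`val = 3` → val = 3
`n = val * 13` → n = 39
So n = 39

Answer: 39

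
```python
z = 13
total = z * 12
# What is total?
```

Trace:
`z = 13` → z = 13
`total = z * 12` → total = 156
So total = 156

Answer: 156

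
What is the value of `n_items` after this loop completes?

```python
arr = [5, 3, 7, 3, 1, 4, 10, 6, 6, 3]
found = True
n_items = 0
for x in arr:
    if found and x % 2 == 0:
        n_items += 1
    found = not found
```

Count even values at even positions
`n_items` takes the values: 0 → 1 → 2

Answer: 2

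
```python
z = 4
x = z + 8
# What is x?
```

Trace:
`z = 4` → z = 4
`x = z + 8` → x = 12
So x = 12

Answer: 12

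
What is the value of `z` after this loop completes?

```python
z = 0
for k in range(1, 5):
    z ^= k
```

XOR of 1 to 4
`z` takes the values: 0 → 1 → 3 → 0 → 4

Answer: 4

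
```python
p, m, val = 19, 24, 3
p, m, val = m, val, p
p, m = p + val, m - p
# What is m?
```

Trace:
`p, m, val = 19, 24, 3` → p = 19; m = 24; val = 3
`p, m, val = m, val, p` → p = 24; m = 3; val = 19
`p, m = p + val, m - p` → p = 43; m = -21
So m = -21

Answer: -21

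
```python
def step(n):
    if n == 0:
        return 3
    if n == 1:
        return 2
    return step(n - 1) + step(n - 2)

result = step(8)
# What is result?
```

Build up from base cases: step(0)=3, step(1)=2, step(2)=5, step(3)=7, step(4)=12, step(5)=19, step(6)=31, ..., step(8)=81

Answer: 81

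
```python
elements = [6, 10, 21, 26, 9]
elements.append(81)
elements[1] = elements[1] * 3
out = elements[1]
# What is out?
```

Trace:
`elements = [6, 10, 21, 26, 9]` → elements = [6, 10, 21, 26, 9]
`elements.append(81)` → elements = [6, 10, 21, 26, 9, 81]
`elements[1] = elements[1] * 3` → elements = [6, 30, 21, 26, 9, 81]
`out = elements[1]` → out = 30
So out = 30

Answer: 30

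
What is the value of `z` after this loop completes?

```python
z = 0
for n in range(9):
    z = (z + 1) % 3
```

Increment mod 3, 9 times = 0
`z` takes the values: 0 → 1 → 2 → 0 → 1 → 2 → 0 → 1 → 2 → 0

Answer: 0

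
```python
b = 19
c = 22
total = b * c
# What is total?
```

Trace:
`b = 19` → b = 19
`c = 22` → c = 22
`total = b * c` → total = 418
So total = 418

Answer: 418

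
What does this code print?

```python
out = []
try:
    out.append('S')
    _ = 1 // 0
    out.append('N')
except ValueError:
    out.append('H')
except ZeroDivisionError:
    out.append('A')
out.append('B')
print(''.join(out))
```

Execution trace: 'S' (try body) → 'A' (except ZeroDivisionError) → 'B' (after the try/except). Output: SAB

Answer: SAB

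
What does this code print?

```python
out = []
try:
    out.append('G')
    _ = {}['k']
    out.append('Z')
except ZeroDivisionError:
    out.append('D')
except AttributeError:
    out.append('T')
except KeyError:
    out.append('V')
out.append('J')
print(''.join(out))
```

Execution trace: 'G' (try body) → 'V' (except KeyError) → 'J' (after the try/except). Output: GVJ

Answer: GVJ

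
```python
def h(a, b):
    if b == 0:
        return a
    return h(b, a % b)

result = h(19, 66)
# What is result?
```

h(19, 66) -> h(66, 19) -> h(19, 9) -> h(9, 1) -> h(1, 0) -> 1

Answer: 1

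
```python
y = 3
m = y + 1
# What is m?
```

Trace:
`y = 3` → y = 3
`m = y + 1` → m = 4
So m = 4

Answer: 4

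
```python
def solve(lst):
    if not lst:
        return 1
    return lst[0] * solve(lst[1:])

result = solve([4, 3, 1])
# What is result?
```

Product over [4, 3, 1] = 4 * 3 * 1 = 12

Answer: 12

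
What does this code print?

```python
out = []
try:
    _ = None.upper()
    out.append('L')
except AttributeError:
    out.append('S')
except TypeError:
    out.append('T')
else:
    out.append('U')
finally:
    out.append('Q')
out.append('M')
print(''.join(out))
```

Execution trace: 'S' (except AttributeError) → 'Q' (finally) → 'M' (after the try/except). Output: SQM

Answer: SQM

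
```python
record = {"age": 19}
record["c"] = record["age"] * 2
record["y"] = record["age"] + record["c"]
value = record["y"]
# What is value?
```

Trace:
`record = {"age": 19}` → record = {'age': 19}
`record["c"] = record["age"] * 2` → record = {'age': 19, 'c': 38}
`record["y"] = record["age"] + record["c"]` → record = {'age': 19, 'c': 38, 'y': 57}
`value = record["y"]` → value = 57
So value = 57

Answer: 57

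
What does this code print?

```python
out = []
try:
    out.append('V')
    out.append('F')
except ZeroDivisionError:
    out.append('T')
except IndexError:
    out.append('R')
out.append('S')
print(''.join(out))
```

Execution trace: 'V' (try body) → 'F' (try body, no exception) → 'S' (after the try/except). Output: VFS

Answer: VFS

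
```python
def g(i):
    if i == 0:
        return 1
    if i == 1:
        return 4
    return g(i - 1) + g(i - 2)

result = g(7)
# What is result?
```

Build up from base cases: g(0)=1, g(1)=4, g(2)=5, g(3)=9, g(4)=14, g(5)=23, g(6)=37, ..., g(7)=60

Answer: 60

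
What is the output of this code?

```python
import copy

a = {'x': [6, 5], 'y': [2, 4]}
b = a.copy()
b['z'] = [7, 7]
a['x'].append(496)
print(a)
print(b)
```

Key concept: shallow copy of dict with mutable values.
Step by step:
`a = {'x': [6, 5], 'y': [2, 4]}` → a = {'x': [6, 5], 'y': [2, 4]}
`b = a.copy()` → b = {'x': [6, 5], 'y': [2, 4]}
`b['z'] = [7, 7]` → b = {'x': [6, 5], 'y': [2, 4], 'z': [7, 7]}
`a['x'].append(496)` → a = {'x': [6, 5, 496], 'y': [2, 4]}; b = {'x': [6, 5, 496], 'y': [2, 4], 'z': [7, 7]}
`print(a)` → prints {'x': [6, 5, 496], 'y': [2, 4]}
`print(b)` → prints {'x': [6, 5, 496], 'y': [2, 4], 'z': [7, 7]}

Answer:
{'x': [6, 5, 496], 'y': [2, 4]}
{'x': [6, 5, 496], 'y': [2, 4], 'z': [7, 7]}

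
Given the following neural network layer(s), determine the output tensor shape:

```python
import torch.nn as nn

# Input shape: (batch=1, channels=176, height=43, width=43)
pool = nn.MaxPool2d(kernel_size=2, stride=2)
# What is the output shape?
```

Input: (1, 176, 43, 43) -> Output: (1, 176, 21, 21)

Answer: (1, 176, 21, 21)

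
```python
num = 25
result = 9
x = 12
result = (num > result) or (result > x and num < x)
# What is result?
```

Trace:
`num = 25` → num = 25
`result = 9` → result = 9
`x = 12` → x = 12
`result = (num > result) or (result > x and num < x)` → result = True
So result = True

Answer: True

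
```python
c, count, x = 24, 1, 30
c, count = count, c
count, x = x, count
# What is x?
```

Trace:
`c, count, x = 24, 1, 30` → c = 24; count = 1; x = 30
`c, count = count, c` → c = 1; count = 24
`count, x = x, count` → count = 30; x = 24
So x = 24

Answer: 24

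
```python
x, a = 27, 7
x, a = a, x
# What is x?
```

Trace:
`x, a = 27, 7` → x = 27; a = 7
`x, a = a, x` → x = 7; a = 27
So x = 7

Answer: 7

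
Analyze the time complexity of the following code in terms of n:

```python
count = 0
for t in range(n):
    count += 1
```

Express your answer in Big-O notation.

Each loop level contributes: n. Multiplying the contributions gives O(n).

Answer: O(n)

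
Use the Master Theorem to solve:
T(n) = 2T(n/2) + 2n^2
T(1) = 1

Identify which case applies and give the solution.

a=2, b=2, f(n)=2n^2. log_2(2) = 1. Since c=2 > 1 and the regularity condition holds (2(n/2)^2 = (2/2^2)n^2 with 2/2^2 < 1), Case 3 applies: T(n) = Θ(f(n)) = O(n^2).

Answer: O(n^2) - Case 3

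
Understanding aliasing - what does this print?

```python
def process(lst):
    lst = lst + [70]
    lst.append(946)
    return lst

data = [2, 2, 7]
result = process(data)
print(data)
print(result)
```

Key concept: rebinding parameter vs mutation.
Step by step:
`data = [2, 2, 7]` → data = [2, 2, 7]
`result = process(data)` → result = [2, 2, 7, 70, 946]
`print(data)` → prints [2, 2, 7]
`print(result)` → prints [2, 2, 7, 70, 946]

Answer:
[2, 2, 7]
[2, 2, 7, 70, 946]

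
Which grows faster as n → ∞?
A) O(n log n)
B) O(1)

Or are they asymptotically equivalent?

O(n log n) vs O(1): Higher order terms dominate.

Answer: A) O(n log n) grows faster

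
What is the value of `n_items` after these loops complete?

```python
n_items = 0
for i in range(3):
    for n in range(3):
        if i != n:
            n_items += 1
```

3² - 3 (exclude diagonal)
`n_items` takes the values: 0 → 1 → 2 → 3 → 4 → 5 → 6

Answer: 6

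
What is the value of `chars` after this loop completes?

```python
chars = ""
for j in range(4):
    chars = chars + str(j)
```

Concatenate digits 0 to 3
`chars` takes the values: "" → "0" → "01" → "012" → "0123"

Answer: "0123"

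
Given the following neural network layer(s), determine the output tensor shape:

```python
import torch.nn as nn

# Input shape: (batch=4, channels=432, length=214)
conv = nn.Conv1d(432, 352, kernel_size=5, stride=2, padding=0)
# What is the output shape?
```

Input: (4, 432, 214) -> Output: (4, 352, 105)

Answer: (4, 352, 105)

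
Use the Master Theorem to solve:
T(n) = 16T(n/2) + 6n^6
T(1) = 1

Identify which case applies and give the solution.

a=16, b=2, f(n)=6n^6. log_2(16) = 4. Since c=6 > 4 and the regularity condition holds (16(n/2)^6 = (16/2^6)n^6 with 16/2^6 < 1), Case 3 applies: T(n) = Θ(f(n)) = O(n^6).

Answer: O(n^6) - Case 3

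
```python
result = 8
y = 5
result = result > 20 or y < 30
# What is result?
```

Trace:
`result = 8` → result = 8
`y = 5` → y = 5
`result = result > 20 or y < 30` → result = True
So result = True

Answer: True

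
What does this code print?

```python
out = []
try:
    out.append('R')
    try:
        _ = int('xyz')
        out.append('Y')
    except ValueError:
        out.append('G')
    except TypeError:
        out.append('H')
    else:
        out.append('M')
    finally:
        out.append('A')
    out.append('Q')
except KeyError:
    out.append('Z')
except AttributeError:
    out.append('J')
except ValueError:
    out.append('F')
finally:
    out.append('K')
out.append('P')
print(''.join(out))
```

Execution trace: 'R' (try body) → 'G' (inner except ValueError) → 'A' (inner finally) → 'Q' (try body, no exception) → 'K' (finally) → 'P' (after the try/except). Output: RGAQKP

Answer: RGAQKP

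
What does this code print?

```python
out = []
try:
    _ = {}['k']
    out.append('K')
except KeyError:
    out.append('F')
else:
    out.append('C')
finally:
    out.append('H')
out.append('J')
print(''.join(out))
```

Execution trace: 'F' (except KeyError) → 'H' (finally) → 'J' (after the try/except). Output: FHJ

Answer: FHJ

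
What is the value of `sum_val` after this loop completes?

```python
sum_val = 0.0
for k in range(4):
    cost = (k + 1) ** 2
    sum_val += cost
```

Sum of squared losses 1² + 2² + ... + 4²
`sum_val` takes the values: 0.0 → 1.0 → 5.0 → 14.0 → 30.0

Answer: 30.0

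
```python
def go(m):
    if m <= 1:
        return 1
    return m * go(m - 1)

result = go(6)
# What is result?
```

go(6) = 6 * 5 * 4 * 3 * 2 * 1 = 720

Answer: 720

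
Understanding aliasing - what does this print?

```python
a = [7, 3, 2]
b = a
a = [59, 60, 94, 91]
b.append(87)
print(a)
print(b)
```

Key concept: rebinding vs mutation: a is rebound to a new list, b still points at the original.
Step by step:
`a = [7, 3, 2]` → a = [7, 3, 2]
`b = a` → b = [7, 3, 2] (same object as a)
`a = [59, 60, 94, 91]` → a = [59, 60, 94, 91]
`b.append(87)` → b = [7, 3, 2, 87]
`print(a)` → prints [59, 60, 94, 91]
`print(b)` → prints [7, 3, 2, 87]

Answer:
[59, 60, 94, 91]
[7, 3, 2, 87]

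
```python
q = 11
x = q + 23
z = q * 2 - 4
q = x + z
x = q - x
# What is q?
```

Trace:
`q = 11` → q = 11
`x = q + 23` → x = 34
`z = q * 2 - 4` → z = 18
`q = x + z` → q = 52
`x = q - x` → x = 18
So q = 52

Answer: 52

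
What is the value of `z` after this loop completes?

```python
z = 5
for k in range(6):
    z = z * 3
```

Multiply by 3, 6 times: 5 * 3^6 = 3645
`z` takes the values: 5 → 15 → 45 → 135 → 405 → 1215 → 3645

Answer: 3645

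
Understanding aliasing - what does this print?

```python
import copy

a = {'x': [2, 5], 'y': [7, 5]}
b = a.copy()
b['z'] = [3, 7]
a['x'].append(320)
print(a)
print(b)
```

Key concept: shallow copy of dict with mutable values.
Step by step:
`a = {'x': [2, 5], 'y': [7, 5]}` → a = {'x': [2, 5], 'y': [7, 5]}
`b = a.copy()` → b = {'x': [2, 5], 'y': [7, 5]}
`b['z'] = [3, 7]` → b = {'x': [2, 5], 'y': [7, 5], 'z': [3, 7]}
`a['x'].append(320)` → a = {'x': [2, 5, 320], 'y': [7, 5]}; b = {'x': [2, 5, 320], 'y': [7, 5], 'z': [3, 7]}
`print(a)` → prints {'x': [2, 5, 320], 'y': [7, 5]}
`print(b)` → prints {'x': [2, 5, 320], 'y': [7, 5], 'z': [3, 7]}

Answer:
{'x': [2, 5, 320], 'y': [7, 5]}
{'x': [2, 5, 320], 'y': [7, 5], 'z': [3, 7]}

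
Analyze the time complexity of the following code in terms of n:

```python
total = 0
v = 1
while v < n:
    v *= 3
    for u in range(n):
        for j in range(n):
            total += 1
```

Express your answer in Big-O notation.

Each loop level contributes: log n × n × n. Multiplying the contributions gives O(n^2 log n).

Answer: O(n^2 log n)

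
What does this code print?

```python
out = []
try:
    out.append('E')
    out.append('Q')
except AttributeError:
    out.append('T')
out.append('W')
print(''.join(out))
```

Execution trace: 'E' (try body) → 'Q' (try body, no exception) → 'W' (after the try/except). Output: EQW

Answer: EQW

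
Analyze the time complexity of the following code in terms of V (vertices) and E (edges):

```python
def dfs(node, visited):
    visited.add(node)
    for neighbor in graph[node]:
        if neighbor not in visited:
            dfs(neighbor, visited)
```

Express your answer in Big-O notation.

This is Depth-first search (recursive). Time complexity: O(V + E).

Answer: O(V + E)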